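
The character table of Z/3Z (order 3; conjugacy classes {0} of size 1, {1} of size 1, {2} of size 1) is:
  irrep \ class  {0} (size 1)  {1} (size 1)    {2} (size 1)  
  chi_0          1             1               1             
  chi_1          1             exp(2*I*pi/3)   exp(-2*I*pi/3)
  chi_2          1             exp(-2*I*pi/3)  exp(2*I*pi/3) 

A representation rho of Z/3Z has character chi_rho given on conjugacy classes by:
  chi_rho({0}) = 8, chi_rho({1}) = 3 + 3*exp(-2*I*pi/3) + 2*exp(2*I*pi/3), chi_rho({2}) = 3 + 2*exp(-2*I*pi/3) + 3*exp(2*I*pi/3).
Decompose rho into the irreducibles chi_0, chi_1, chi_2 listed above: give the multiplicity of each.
Multiplicities: chi_0: 3, chi_1: 2, chi_2: 3.

Use <chi_rho, chi> = (1/|G|) sum_C |C| * chi_rho(C) * conj(chi(C)) with |G| = 3 for each irreducible chi in the table:
  <chi_rho, chi_0> = (1/3)[1*(8)*conj(1) + 1*(3 + 3*exp(-2*I*pi/3) + 2*exp(2*I*pi/3))*conj(1) + 1*(3 + 2*exp(-2*I*pi/3) + 3*exp(2*I*pi/3))*conj(1)]
      = (1/3)[(8) + (3 + 3*exp(-2*I*pi/3) + 2*exp(2*I*pi/3)) + (3 + 2*exp(-2*I*pi/3) + 3*exp(2*I*pi/3))] = 9/3 = 3
  <chi_rho, chi_1> = (1/3)[1*(8)*conj(1) + 1*(3 + 3*exp(-2*I*pi/3) + 2*exp(2*I*pi/3))*conj(exp(2*I*pi/3)) + 1*(3 + 2*exp(-2*I*pi/3) + 3*exp(2*I*pi/3))*conj(exp(-2*I*pi/3))]
      = (1/3)[(8) + (-1) + (-1)] = 6/3 = 2
  <chi_rho, chi_2> = (1/3)[1*(8)*conj(1) + 1*(3 + 3*exp(-2*I*pi/3) + 2*exp(2*I*pi/3))*conj(exp(-2*I*pi/3)) + 1*(3 + 2*exp(-2*I*pi/3) + 3*exp(2*I*pi/3))*conj(exp(2*I*pi/3))]
      = (1/3)[(8) + (3 + 2*exp(-2*I*pi/3) + 3*exp(2*I*pi/3)) + (3 + 3*exp(-2*I*pi/3) + 2*exp(2*I*pi/3))] = 9/3 = 3
(Exp terms are combined using exp(i*s)*conj(exp(i*t)) = exp(i*(s-t)), and sums of them are collapsed using the identity that for every m > 1 the m distinct m-th roots of unity sum to 0, e.g. 1 + exp(2*I*pi/3) + exp(-2*I*pi/3) = 0.)
Dimension check: dim(rho) = sum (mult * dim) = 3*1 + 2*1 + 3*1 = 8 = chi_rho(e) = 8.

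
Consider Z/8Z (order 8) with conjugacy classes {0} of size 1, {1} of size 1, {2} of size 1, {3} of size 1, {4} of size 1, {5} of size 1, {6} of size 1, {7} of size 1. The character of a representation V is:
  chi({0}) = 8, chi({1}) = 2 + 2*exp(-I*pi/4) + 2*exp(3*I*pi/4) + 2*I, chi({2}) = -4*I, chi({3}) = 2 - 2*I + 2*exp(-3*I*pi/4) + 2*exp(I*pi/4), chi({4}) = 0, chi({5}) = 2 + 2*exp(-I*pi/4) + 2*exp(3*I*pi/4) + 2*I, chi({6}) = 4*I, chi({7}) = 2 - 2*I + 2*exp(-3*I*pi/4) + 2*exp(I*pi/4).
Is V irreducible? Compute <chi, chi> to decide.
Not irreducible (reducible): <chi, chi> = 16 > 1.

Proof sketch: <chi, chi> = (1/|G|) sum_C |C| * |chi(C)|^2 = (1/8)[1*|8|^2 + 1*|2 + 2*exp(-I*pi/4) + 2*exp(3*I*pi/4) + 2*I|^2 + 1*|-4*I|^2 + 1*|2 - 2*I + 2*exp(-3*I*pi/4) + 2*exp(I*pi/4)|^2 + 1*|0|^2 + 1*|2 + 2*exp(-I*pi/4) + 2*exp(3*I*pi/4) + 2*I|^2 + 1*|4*I|^2 + 1*|2 - 2*I + 2*exp(-3*I*pi/4) + 2*exp(I*pi/4)|^2]
  = (1/8)[(64) + (8) + (16) + (8) + (0) + (8) + (16) + (8)] = 128/8 = 16.
(Exp terms are combined using exp(i*s)*conj(exp(i*t)) = exp(i*(s-t)), and sums of them are collapsed using the identity that for every m > 1 the m distinct m-th roots of unity sum to 0, e.g. 1 + exp(2*I*pi/3) + exp(-2*I*pi/3) = 0.)
A character is irreducible iff <chi, chi> = 1, so this representation is reducible.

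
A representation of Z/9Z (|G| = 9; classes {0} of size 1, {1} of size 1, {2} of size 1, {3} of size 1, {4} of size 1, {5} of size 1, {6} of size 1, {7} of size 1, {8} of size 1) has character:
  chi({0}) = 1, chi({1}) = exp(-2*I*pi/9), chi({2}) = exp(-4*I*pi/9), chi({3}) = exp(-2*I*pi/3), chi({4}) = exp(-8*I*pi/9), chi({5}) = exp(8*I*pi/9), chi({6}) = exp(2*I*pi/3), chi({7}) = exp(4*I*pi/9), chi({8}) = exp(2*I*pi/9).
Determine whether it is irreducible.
Irreducible: <chi, chi> = 1.

Justification: <chi, chi> = (1/|G|) sum_C |C| * |chi(C)|^2 = (1/9)[1*|1|^2 + 1*|exp(-2*I*pi/9)|^2 + 1*|exp(-4*I*pi/9)|^2 + 1*|exp(-2*I*pi/3)|^2 + 1*|exp(-8*I*pi/9)|^2 + 1*|exp(8*I*pi/9)|^2 + 1*|exp(2*I*pi/3)|^2 + 1*|exp(4*I*pi/9)|^2 + 1*|exp(2*I*pi/9)|^2]
  = (1/9)[(1) + (1) + (1) + (1) + (1) + (1) + (1) + (1) + (1)] = 9/9 = 1.
(Exp terms are combined using exp(i*s)*conj(exp(i*t)) = exp(i*(s-t)), and sums of them are collapsed using the identity that for every m > 1 the m distinct m-th roots of unity sum to 0, e.g. 1 + exp(2*I*pi/3) + exp(-2*I*pi/3) = 0.)
A character is irreducible iff <chi, chi> = 1, so this representation is irreducible.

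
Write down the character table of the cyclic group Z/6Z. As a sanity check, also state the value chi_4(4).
Character table of Z/6Z (irreps indexed chi_0,...,chi_5 with chi_k(m) = zeta_6^(k*m), zeta_6 = exp(2*pi*i/6)):
  irrep \ class  {0} (size 1)  {1} (size 1)    {2} (size 1)    {3} (size 1)  {4} (size 1)    {5} (size 1)  
  chi_0          1             1               1               1             1               1             
  chi_1          1             exp(I*pi/3)     exp(2*I*pi/3)   -1            exp(-2*I*pi/3)  exp(-I*pi/3)  
  chi_2          1             exp(2*I*pi/3)   exp(-2*I*pi/3)  1             exp(2*I*pi/3)   exp(-2*I*pi/3)
  chi_3          1             -1              1               -1            1               -1            
  chi_4          1             exp(-2*I*pi/3)  exp(2*I*pi/3)   1             exp(-2*I*pi/3)  exp(2*I*pi/3) 
  chi_5          1             exp(-I*pi/3)    exp(-2*I*pi/3)  -1            exp(2*I*pi/3)   exp(I*pi/3)   

Spot check: chi_4(4) = zeta_6^(4*4) = zeta_6^16 = exp(-2*I*pi/3).

Proof sketch: Z/6Z is abelian, so all 6 irreducible complex representations are 1-dimensional. They are given by chi_k(m) = zeta_6^(k*m) for k = 0,...,5. Row orthogonality: sum_m chi_k(m) conj(chi_l(m)) = 6 * [k = l].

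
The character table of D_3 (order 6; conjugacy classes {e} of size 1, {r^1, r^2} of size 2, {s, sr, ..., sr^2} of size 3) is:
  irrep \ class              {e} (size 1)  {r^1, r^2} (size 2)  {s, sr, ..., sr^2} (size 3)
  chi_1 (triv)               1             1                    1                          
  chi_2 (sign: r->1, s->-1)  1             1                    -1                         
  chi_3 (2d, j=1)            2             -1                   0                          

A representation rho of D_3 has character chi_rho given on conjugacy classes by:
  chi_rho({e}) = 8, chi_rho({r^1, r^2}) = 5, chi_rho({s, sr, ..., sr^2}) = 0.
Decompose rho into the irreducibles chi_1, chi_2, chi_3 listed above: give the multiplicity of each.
Multiplicities: chi_1: 3, chi_2: 3, chi_3: 1.

Why: Use <chi_rho, chi> = (1/|G|) sum_C |C| * chi_rho(C) * conj(chi(C)) with |G| = 6 for each irreducible chi in the table:
  <chi_rho, chi_1> = (1/6)[1*(8)*conj(1) + 2*(5)*conj(1) + 3*(0)*conj(1)]
      = (1/6)[(8) + (10) + (0)] = 18/6 = 3
  <chi_rho, chi_2> = (1/6)[1*(8)*conj(1) + 2*(5)*conj(1) + 3*(0)*conj(-1)]
      = (1/6)[(8) + (10) + (0)] = 18/6 = 3
  <chi_rho, chi_3> = (1/6)[1*(8)*conj(2) + 2*(5)*conj(-1) + 3*(0)*conj(0)]
      = (1/6)[(16) + (-10) + (0)] = 6/6 = 1
Dimension check: dim(rho) = sum (mult * dim) = 3*1 + 3*1 + 1*2 = 8 = chi_rho(e) = 8.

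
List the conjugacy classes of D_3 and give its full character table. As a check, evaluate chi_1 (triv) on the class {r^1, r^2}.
Conjugacy classes: {e} of size 1, {r^1, r^2} of size 2, {s, sr, ..., sr^2} of size 3.
Character table:
  irrep \ class              {e} (size 1)  {r^1, r^2} (size 2)  {s, sr, ..., sr^2} (size 3)
  chi_1 (triv)               1             1                    1                          
  chi_2 (sign: r->1, s->-1)  1             1                    -1                         
  chi_3 (2d, j=1)            2             -1                   0                          

Spot check: chi_1 (triv) on {r^1, r^2} = 1.

Derivation: D_3 has order 2*3 = 6 with 3 conjugacy classes, hence 3 irreducibles. Sum of squared dims 1 + 1 + 4 = 6 = |G|. Linear characters come from the abelianisation; the 2-dimensional irreps have character r^k -> 2*cos(2*pi*j*k/3), reflections -> 0.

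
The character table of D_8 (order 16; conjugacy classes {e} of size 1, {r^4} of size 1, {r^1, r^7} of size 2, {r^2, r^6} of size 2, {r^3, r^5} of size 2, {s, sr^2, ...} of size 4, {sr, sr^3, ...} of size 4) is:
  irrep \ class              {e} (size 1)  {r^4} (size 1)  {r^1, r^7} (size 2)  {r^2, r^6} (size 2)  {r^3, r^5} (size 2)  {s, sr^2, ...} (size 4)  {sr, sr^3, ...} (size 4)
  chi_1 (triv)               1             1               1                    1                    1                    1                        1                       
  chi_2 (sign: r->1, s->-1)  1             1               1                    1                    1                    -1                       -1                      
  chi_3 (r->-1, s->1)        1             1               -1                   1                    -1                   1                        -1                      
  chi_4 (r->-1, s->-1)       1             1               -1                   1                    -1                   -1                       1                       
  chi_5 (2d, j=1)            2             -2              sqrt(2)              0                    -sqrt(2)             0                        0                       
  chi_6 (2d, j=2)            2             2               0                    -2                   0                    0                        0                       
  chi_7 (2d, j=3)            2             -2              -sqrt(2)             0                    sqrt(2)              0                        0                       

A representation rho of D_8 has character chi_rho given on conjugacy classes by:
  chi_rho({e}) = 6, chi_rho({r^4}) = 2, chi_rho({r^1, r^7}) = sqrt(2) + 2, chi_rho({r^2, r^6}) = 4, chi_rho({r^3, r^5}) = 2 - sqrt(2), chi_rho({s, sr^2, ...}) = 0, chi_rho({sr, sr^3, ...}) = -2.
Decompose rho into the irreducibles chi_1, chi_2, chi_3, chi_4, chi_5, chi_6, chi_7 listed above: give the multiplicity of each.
Multiplicities: chi_1: 1, chi_2: 2, chi_3: 1, chi_4: 0, chi_5: 1, chi_6: 0, chi_7: 0.

Justification: Use <chi_rho, chi> = (1/|G|) sum_C |C| * chi_rho(C) * conj(chi(C)) with |G| = 16 for each irreducible chi in the table:
  <chi_rho, chi_1> = (1/16)[1*(6)*conj(1) + 1*(2)*conj(1) + 2*(sqrt(2) + 2)*conj(1) + 2*(4)*conj(1) + 2*(2 - sqrt(2))*conj(1) + 4*(0)*conj(1) + 4*(-2)*conj(1)]
      = (1/16)[(6) + (2) + (2*sqrt(2) + 4) + (8) + (4 - 2*sqrt(2)) + (0) + (-8)] = 16/16 = 1
  <chi_rho, chi_2> = (1/16)[1*(6)*conj(1) + 1*(2)*conj(1) + 2*(sqrt(2) + 2)*conj(1) + 2*(4)*conj(1) + 2*(2 - sqrt(2))*conj(1) + 4*(0)*conj(-1) + 4*(-2)*conj(-1)]
      = (1/16)[(6) + (2) + (2*sqrt(2) + 4) + (8) + (4 - 2*sqrt(2)) + (0) + (8)] = 32/16 = 2
  <chi_rho, chi_3> = (1/16)[1*(6)*conj(1) + 1*(2)*conj(1) + 2*(sqrt(2) + 2)*conj(-1) + 2*(4)*conj(1) + 2*(2 - sqrt(2))*conj(-1) + 4*(0)*conj(1) + 4*(-2)*conj(-1)]
      = (1/16)[(6) + (2) + (-4 - 2*sqrt(2)) + (8) + (-4 + 2*sqrt(2)) + (0) + (8)] = 16/16 = 1
  <chi_rho, chi_4> = (1/16)[1*(6)*conj(1) + 1*(2)*conj(1) + 2*(sqrt(2) + 2)*conj(-1) + 2*(4)*conj(1) + 2*(2 - sqrt(2))*conj(-1) + 4*(0)*conj(-1) + 4*(-2)*conj(1)]
      = (1/16)[(6) + (2) + (-4 - 2*sqrt(2)) + (8) + (-4 + 2*sqrt(2)) + (0) + (-8)] = 0/16 = 0
  <chi_rho, chi_5> = (1/16)[1*(6)*conj(2) + 1*(2)*conj(-2) + 2*(sqrt(2) + 2)*conj(sqrt(2)) + 2*(4)*conj(0) + 2*(2 - sqrt(2))*conj(-sqrt(2)) + 4*(0)*conj(0) + 4*(-2)*conj(0)]
      = (1/16)[(12) + (-4) + (4 + 4*sqrt(2)) + (0) + (4 - 4*sqrt(2)) + (0) + (0)] = 16/16 = 1
  <chi_rho, chi_6> = (1/16)[1*(6)*conj(2) + 1*(2)*conj(2) + 2*(sqrt(2) + 2)*conj(0) + 2*(4)*conj(-2) + 2*(2 - sqrt(2))*conj(0) + 4*(0)*conj(0) + 4*(-2)*conj(0)]
      = (1/16)[(12) + (4) + (0) + (-16) + (0) + (0) + (0)] = 0/16 = 0
  <chi_rho, chi_7> = (1/16)[1*(6)*conj(2) + 1*(2)*conj(-2) + 2*(sqrt(2) + 2)*conj(-sqrt(2)) + 2*(4)*conj(0) + 2*(2 - sqrt(2))*conj(sqrt(2)) + 4*(0)*conj(0) + 4*(-2)*conj(0)]
      = (1/16)[(12) + (-4) + (-4*sqrt(2) - 4) + (0) + (-4 + 4*sqrt(2)) + (0) + (0)] = 0/16 = 0
Dimension check: dim(rho) = sum (mult * dim) = 1*1 + 2*1 + 1*1 + 0*1 + 1*2 + 0*2 + 0*2 = 6 = chi_rho(e) = 6.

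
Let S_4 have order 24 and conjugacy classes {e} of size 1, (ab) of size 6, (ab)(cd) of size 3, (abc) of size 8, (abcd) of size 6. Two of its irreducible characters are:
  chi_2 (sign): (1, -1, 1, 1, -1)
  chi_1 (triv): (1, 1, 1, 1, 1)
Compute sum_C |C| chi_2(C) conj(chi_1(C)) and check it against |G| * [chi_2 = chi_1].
Sum = 0; so <chi_2, chi_1> = 0 (distinct irreducibles are orthogonal).

Reasoning: Compute term by term over conjugacy classes (|C| * chi_2(C) * conj(chi_1(C))):
  1*(1)*conj(1) + 6*(-1)*conj(1) + 3*(1)*conj(1) + 8*(1)*conj(1) + 6*(-1)*conj(1)
  = (1) + (-6) + (3) + (8) + (-6)
  = 0.
Dividing by |G| = 24 gives 0/24 = 0, matching the row-orthogonality relation <chi_2, chi_1> = [chi_2 = chi_1].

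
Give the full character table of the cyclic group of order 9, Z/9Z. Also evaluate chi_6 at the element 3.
Character table of Z/9Z (irreps indexed chi_0,...,chi_8 with chi_k(m) = zeta_9^(k*m), zeta_9 = exp(2*pi*i/9)):
  irrep \ class  {0} (size 1)  {1} (size 1)    {2} (size 1)    {3} (size 1)    {4} (size 1)    {5} (size 1)    {6} (size 1)    {7} (size 1)    {8} (size 1)  
  chi_0          1             1               1               1               1               1               1               1               1             
  chi_1          1             exp(2*I*pi/9)   exp(4*I*pi/9)   exp(2*I*pi/3)   exp(8*I*pi/9)   exp(-8*I*pi/9)  exp(-2*I*pi/3)  exp(-4*I*pi/9)  exp(-2*I*pi/9)
  chi_2          1             exp(4*I*pi/9)   exp(8*I*pi/9)   exp(-2*I*pi/3)  exp(-2*I*pi/9)  exp(2*I*pi/9)   exp(2*I*pi/3)   exp(-8*I*pi/9)  exp(-4*I*pi/9)
  chi_3          1             exp(2*I*pi/3)   exp(-2*I*pi/3)  1               exp(2*I*pi/3)   exp(-2*I*pi/3)  1               exp(2*I*pi/3)   exp(-2*I*pi/3)
  chi_4          1             exp(8*I*pi/9)   exp(-2*I*pi/9)  exp(2*I*pi/3)   exp(-4*I*pi/9)  exp(4*I*pi/9)   exp(-2*I*pi/3)  exp(2*I*pi/9)   exp(-8*I*pi/9)
  chi_5          1             exp(-8*I*pi/9)  exp(2*I*pi/9)   exp(-2*I*pi/3)  exp(4*I*pi/9)   exp(-4*I*pi/9)  exp(2*I*pi/3)   exp(-2*I*pi/9)  exp(8*I*pi/9) 
  chi_6          1             exp(-2*I*pi/3)  exp(2*I*pi/3)   1               exp(-2*I*pi/3)  exp(2*I*pi/3)   1               exp(-2*I*pi/3)  exp(2*I*pi/3) 
  chi_7          1             exp(-4*I*pi/9)  exp(-8*I*pi/9)  exp(2*I*pi/3)   exp(2*I*pi/9)   exp(-2*I*pi/9)  exp(-2*I*pi/3)  exp(8*I*pi/9)   exp(4*I*pi/9) 
  chi_8          1             exp(-2*I*pi/9)  exp(-4*I*pi/9)  exp(-2*I*pi/3)  exp(-8*I*pi/9)  exp(8*I*pi/9)   exp(2*I*pi/3)   exp(4*I*pi/9)   exp(2*I*pi/9) 

Spot check: chi_6(3) = zeta_9^(6*3) = zeta_9^18 = 1.

Solution. Z/9Z is abelian, so all 9 irreducible complex representations are 1-dimensional. They are given by chi_k(m) = zeta_9^(k*m) for k = 0,...,8. Row orthogonality: sum_m chi_k(m) conj(chi_l(m)) = 9 * [k = l].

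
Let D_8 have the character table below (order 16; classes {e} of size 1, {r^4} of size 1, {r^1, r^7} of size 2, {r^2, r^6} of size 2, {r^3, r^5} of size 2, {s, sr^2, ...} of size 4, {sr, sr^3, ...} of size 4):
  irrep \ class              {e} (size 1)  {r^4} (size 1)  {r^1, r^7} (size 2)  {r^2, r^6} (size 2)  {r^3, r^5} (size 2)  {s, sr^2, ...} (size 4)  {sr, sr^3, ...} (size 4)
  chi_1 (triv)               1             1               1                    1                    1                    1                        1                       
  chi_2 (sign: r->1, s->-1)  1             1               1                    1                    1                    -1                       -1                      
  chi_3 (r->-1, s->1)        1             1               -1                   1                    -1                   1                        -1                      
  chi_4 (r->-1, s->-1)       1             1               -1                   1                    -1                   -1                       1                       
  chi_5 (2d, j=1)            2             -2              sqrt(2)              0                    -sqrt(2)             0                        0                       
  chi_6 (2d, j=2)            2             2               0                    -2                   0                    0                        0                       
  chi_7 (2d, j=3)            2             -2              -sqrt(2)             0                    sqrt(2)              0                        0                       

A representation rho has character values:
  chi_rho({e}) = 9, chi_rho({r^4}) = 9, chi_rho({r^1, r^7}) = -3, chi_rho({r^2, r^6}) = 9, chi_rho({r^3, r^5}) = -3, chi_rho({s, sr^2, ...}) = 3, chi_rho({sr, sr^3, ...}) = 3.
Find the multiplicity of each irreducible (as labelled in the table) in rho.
Multiplicities: chi_1: 3, chi_2: 0, chi_3: 3, chi_4: 3, chi_5: 0, chi_6: 0, chi_7: 0.

Reasoning: Use <chi_rho, chi> = (1/|G|) sum_C |C| * chi_rho(C) * conj(chi(C)) with |G| = 16 for each irreducible chi in the table:
  <chi_rho, chi_1> = (1/16)[1*(9)*conj(1) + 1*(9)*conj(1) + 2*(-3)*conj(1) + 2*(9)*conj(1) + 2*(-3)*conj(1) + 4*(3)*conj(1) + 4*(3)*conj(1)]
      = (1/16)[(9) + (9) + (-6) + (18) + (-6) + (12) + (12)] = 48/16 = 3
  <chi_rho, chi_2> = (1/16)[1*(9)*conj(1) + 1*(9)*conj(1) + 2*(-3)*conj(1) + 2*(9)*conj(1) + 2*(-3)*conj(1) + 4*(3)*conj(-1) + 4*(3)*conj(-1)]
      = (1/16)[(9) + (9) + (-6) + (18) + (-6) + (-12) + (-12)] = 0/16 = 0
  <chi_rho, chi_3> = (1/16)[1*(9)*conj(1) + 1*(9)*conj(1) + 2*(-3)*conj(-1) + 2*(9)*conj(1) + 2*(-3)*conj(-1) + 4*(3)*conj(1) + 4*(3)*conj(-1)]
      = (1/16)[(9) + (9) + (6) + (18) + (6) + (12) + (-12)] = 48/16 = 3
  <chi_rho, chi_4> = (1/16)[1*(9)*conj(1) + 1*(9)*conj(1) + 2*(-3)*conj(-1) + 2*(9)*conj(1) + 2*(-3)*conj(-1) + 4*(3)*conj(-1) + 4*(3)*conj(1)]
      = (1/16)[(9) + (9) + (6) + (18) + (6) + (-12) + (12)] = 48/16 = 3
  <chi_rho, chi_5> = (1/16)[1*(9)*conj(2) + 1*(9)*conj(-2) + 2*(-3)*conj(sqrt(2)) + 2*(9)*conj(0) + 2*(-3)*conj(-sqrt(2)) + 4*(3)*conj(0) + 4*(3)*conj(0)]
      = (1/16)[(18) + (-18) + (-6*sqrt(2)) + (0) + (6*sqrt(2)) + (0) + (0)] = 0/16 = 0
  <chi_rho, chi_6> = (1/16)[1*(9)*conj(2) + 1*(9)*conj(2) + 2*(-3)*conj(0) + 2*(9)*conj(-2) + 2*(-3)*conj(0) + 4*(3)*conj(0) + 4*(3)*conj(0)]
      = (1/16)[(18) + (18) + (0) + (-36) + (0) + (0) + (0)] = 0/16 = 0
  <chi_rho, chi_7> = (1/16)[1*(9)*conj(2) + 1*(9)*conj(-2) + 2*(-3)*conj(-sqrt(2)) + 2*(9)*conj(0) + 2*(-3)*conj(sqrt(2)) + 4*(3)*conj(0) + 4*(3)*conj(0)]
      = (1/16)[(18) + (-18) + (6*sqrt(2)) + (0) + (-6*sqrt(2)) + (0) + (0)] = 0/16 = 0
Dimension check: dim(rho) = sum (mult * dim) = 3*1 + 0*1 + 3*1 + 3*1 + 0*2 + 0*2 + 0*2 = 9 = chi_rho(e) = 9.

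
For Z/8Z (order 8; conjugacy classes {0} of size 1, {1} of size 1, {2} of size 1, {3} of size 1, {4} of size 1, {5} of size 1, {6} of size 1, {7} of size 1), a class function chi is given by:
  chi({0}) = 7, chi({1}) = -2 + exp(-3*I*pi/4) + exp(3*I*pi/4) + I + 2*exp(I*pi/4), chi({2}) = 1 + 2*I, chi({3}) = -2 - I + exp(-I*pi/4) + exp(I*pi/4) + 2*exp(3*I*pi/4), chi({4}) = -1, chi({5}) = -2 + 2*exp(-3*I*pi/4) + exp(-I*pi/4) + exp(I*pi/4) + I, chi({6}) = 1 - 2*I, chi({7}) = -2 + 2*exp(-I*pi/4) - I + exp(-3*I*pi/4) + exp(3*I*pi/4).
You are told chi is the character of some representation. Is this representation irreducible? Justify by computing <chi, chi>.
Not irreducible (reducible): <chi, chi> = 11 > 1.

Working: <chi, chi> = (1/|G|) sum_C |C| * |chi(C)|^2 = (1/8)[1*|7|^2 + 1*|-2 + exp(-3*I*pi/4) + exp(3*I*pi/4) + I + 2*exp(I*pi/4)|^2 + 1*|1 + 2*I|^2 + 1*|-2 - I + exp(-I*pi/4) + exp(I*pi/4) + 2*exp(3*I*pi/4)|^2 + 1*|-1|^2 + 1*|-2 + 2*exp(-3*I*pi/4) + exp(-I*pi/4) + exp(I*pi/4) + I|^2 + 1*|1 - 2*I|^2 + 1*|-2 + 2*exp(-I*pi/4) - I + exp(-3*I*pi/4) + exp(3*I*pi/4)|^2]
  = (1/8)[(49) + (7 - 6*exp(3*I*pi/4) - 2*exp(I*pi/4) - 4*exp(-I*pi/4) - 4*exp(-3*I*pi/4)) + (5) + (7 - 4*exp(I*pi/4) - 4*exp(3*I*pi/4) - 2*exp(-3*I*pi/4) - 6*exp(-I*pi/4)) + (1) + (7 - 4*exp(I*pi/4) - 4*exp(3*I*pi/4) - 2*exp(-3*I*pi/4) - 6*exp(-I*pi/4)) + (5) + (7 - 6*exp(3*I*pi/4) - 2*exp(I*pi/4) - 4*exp(-I*pi/4) - 4*exp(-3*I*pi/4))] = 88/8 = 11.
(Exp terms are combined using exp(i*s)*conj(exp(i*t)) = exp(i*(s-t)), and sums of them are collapsed using the identity that for every m > 1 the m distinct m-th roots of unity sum to 0, e.g. 1 + exp(2*I*pi/3) + exp(-2*I*pi/3) = 0.)
A character is irreducible iff <chi, chi> = 1, so this representation is reducible.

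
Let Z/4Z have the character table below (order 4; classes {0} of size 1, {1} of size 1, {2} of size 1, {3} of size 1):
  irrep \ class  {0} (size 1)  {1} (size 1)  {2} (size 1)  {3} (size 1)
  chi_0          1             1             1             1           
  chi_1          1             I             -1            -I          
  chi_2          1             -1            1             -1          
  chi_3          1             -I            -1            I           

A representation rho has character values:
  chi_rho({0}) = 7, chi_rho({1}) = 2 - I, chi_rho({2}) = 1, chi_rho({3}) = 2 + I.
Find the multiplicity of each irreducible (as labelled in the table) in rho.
Multiplicities: chi_0: 3, chi_1: 1, chi_2: 1, chi_3: 2.

Explanation: Use <chi_rho, chi> = (1/|G|) sum_C |C| * chi_rho(C) * conj(chi(C)) with |G| = 4 for each irreducible chi in the table:
  <chi_rho, chi_0> = (1/4)[1*(7)*conj(1) + 1*(2 - I)*conj(1) + 1*(1)*conj(1) + 1*(2 + I)*conj(1)]
      = (1/4)[(7) + (2 - I) + (1) + (2 + I)] = 12/4 = 3
  <chi_rho, chi_1> = (1/4)[1*(7)*conj(1) + 1*(2 - I)*conj(I) + 1*(1)*conj(-1) + 1*(2 + I)*conj(-I)]
      = (1/4)[(7) + (-1 - 2*I) + (-1) + (-1 + 2*I)] = 4/4 = 1
  <chi_rho, chi_2> = (1/4)[1*(7)*conj(1) + 1*(2 - I)*conj(-1) + 1*(1)*conj(1) + 1*(2 + I)*conj(-1)]
      = (1/4)[(7) + (-2 + I) + (1) + (-2 - I)] = 4/4 = 1
  <chi_rho, chi_3> = (1/4)[1*(7)*conj(1) + 1*(2 - I)*conj(-I) + 1*(1)*conj(-1) + 1*(2 + I)*conj(I)]
      = (1/4)[(7) + (1 + 2*I) + (-1) + (1 - 2*I)] = 8/4 = 2
(Exp terms are combined using exp(i*s)*conj(exp(i*t)) = exp(i*(s-t)), and sums of them are collapsed using the identity that for every m > 1 the m distinct m-th roots of unity sum to 0, e.g. 1 + exp(2*I*pi/3) + exp(-2*I*pi/3) = 0.)
Dimension check: dim(rho) = sum (mult * dim) = 3*1 + 1*1 + 1*1 + 2*1 = 7 = chi_rho(e) = 7.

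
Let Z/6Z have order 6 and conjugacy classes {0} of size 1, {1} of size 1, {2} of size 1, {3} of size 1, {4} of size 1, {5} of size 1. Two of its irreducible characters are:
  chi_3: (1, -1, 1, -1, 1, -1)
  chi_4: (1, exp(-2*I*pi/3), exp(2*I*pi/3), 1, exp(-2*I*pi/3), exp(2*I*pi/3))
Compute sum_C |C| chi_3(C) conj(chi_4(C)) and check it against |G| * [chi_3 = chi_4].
Sum = 0; so <chi_3, chi_4> = 0 (distinct irreducibles are orthogonal).

Details: Compute term by term over conjugacy classes (|C| * chi_3(C) * conj(chi_4(C))):
  1*(1)*conj(1) + 1*(-1)*conj(exp(-2*I*pi/3)) + 1*(1)*conj(exp(2*I*pi/3)) + 1*(-1)*conj(1) + 1*(1)*conj(exp(-2*I*pi/3)) + 1*(-1)*conj(exp(2*I*pi/3))
  = (1) + (-exp(2*I*pi/3)) + (exp(-2*I*pi/3)) + (-1) + (exp(2*I*pi/3)) + (-exp(-2*I*pi/3))
  = 0.
(Exp terms are combined using exp(i*s)*conj(exp(i*t)) = exp(i*(s-t)), and sums of them are collapsed using the identity that for every m > 1 the m distinct m-th roots of unity sum to 0, e.g. 1 + exp(2*I*pi/3) + exp(-2*I*pi/3) = 0.)
Dividing by |G| = 6 gives 0/6 = 0, matching the row-orthogonality relation <chi_3, chi_4> = [chi_3 = chi_4].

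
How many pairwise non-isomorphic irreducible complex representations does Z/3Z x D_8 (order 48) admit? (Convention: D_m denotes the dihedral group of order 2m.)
21

Argument: The number of irreducible complex representations of a finite group equals its number of conjugacy classes. For a direct product, #classes(G x H) = #classes(G) * #classes(H). Z/3Z has 3 classes (abelian), D_8 has 7 classes, so 3 * 7 = 21, so Z/3Z x D_8 (order 48) has exactly 21 irreducible complex representations.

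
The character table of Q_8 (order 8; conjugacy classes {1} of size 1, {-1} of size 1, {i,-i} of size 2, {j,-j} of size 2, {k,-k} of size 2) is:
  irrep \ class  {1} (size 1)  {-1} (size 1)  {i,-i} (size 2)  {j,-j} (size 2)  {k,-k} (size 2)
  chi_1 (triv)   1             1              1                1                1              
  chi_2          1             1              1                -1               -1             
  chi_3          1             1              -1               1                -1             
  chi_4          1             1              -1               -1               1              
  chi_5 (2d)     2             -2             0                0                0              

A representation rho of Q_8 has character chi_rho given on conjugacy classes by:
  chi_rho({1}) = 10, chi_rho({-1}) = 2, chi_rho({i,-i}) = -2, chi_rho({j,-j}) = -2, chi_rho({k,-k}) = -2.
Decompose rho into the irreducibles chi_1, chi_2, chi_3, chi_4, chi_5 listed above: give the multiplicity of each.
Multiplicities: chi_1: 0, chi_2: 2, chi_3: 2, chi_4: 2, chi_5: 2.

Use <chi_rho, chi> = (1/|G|) sum_C |C| * chi_rho(C) * conj(chi(C)) with |G| = 8 for each irreducible chi in the table:
  <chi_rho, chi_1> = (1/8)[1*(10)*conj(1) + 1*(2)*conj(1) + 2*(-2)*conj(1) + 2*(-2)*conj(1) + 2*(-2)*conj(1)]
      = (1/8)[(10) + (2) + (-4) + (-4) + (-4)] = 0/8 = 0
  <chi_rho, chi_2> = (1/8)[1*(10)*conj(1) + 1*(2)*conj(1) + 2*(-2)*conj(1) + 2*(-2)*conj(-1) + 2*(-2)*conj(-1)]
      = (1/8)[(10) + (2) + (-4) + (4) + (4)] = 16/8 = 2
  <chi_rho, chi_3> = (1/8)[1*(10)*conj(1) + 1*(2)*conj(1) + 2*(-2)*conj(-1) + 2*(-2)*conj(1) + 2*(-2)*conj(-1)]
      = (1/8)[(10) + (2) + (4) + (-4) + (4)] = 16/8 = 2
  <chi_rho, chi_4> = (1/8)[1*(10)*conj(1) + 1*(2)*conj(1) + 2*(-2)*conj(-1) + 2*(-2)*conj(-1) + 2*(-2)*conj(1)]
      = (1/8)[(10) + (2) + (4) + (4) + (-4)] = 16/8 = 2
  <chi_rho, chi_5> = (1/8)[1*(10)*conj(2) + 1*(2)*conj(-2) + 2*(-2)*conj(0) + 2*(-2)*conj(0) + 2*(-2)*conj(0)]
      = (1/8)[(20) + (-4) + (0) + (0) + (0)] = 16/8 = 2
Dimension check: dim(rho) = sum (mult * dim) = 0*1 + 2*1 + 2*1 + 2*1 + 2*2 = 10 = chi_rho(e) = 10.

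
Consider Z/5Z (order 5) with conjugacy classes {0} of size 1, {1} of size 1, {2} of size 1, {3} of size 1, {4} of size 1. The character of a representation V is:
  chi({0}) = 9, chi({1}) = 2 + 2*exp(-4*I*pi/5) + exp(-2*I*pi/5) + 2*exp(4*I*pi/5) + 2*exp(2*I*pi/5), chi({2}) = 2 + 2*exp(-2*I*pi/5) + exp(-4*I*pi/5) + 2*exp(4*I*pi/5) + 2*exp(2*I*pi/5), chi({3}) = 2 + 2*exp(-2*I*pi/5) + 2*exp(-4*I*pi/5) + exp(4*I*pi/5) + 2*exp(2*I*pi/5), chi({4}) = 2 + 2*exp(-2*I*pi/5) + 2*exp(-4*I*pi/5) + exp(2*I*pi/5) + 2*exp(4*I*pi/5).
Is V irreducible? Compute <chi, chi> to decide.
Not irreducible (reducible): <chi, chi> = 17 > 1.

Proof sketch: <chi, chi> = (1/|G|) sum_C |C| * |chi(C)|^2 = (1/5)[1*|9|^2 + 1*|2 + 2*exp(-4*I*pi/5) + exp(-2*I*pi/5) + 2*exp(4*I*pi/5) + 2*exp(2*I*pi/5)|^2 + 1*|2 + 2*exp(-2*I*pi/5) + exp(-4*I*pi/5) + 2*exp(4*I*pi/5) + 2*exp(2*I*pi/5)|^2 + 1*|2 + 2*exp(-2*I*pi/5) + 2*exp(-4*I*pi/5) + exp(4*I*pi/5) + 2*exp(2*I*pi/5)|^2 + 1*|2 + 2*exp(-2*I*pi/5) + 2*exp(-4*I*pi/5) + exp(2*I*pi/5) + 2*exp(4*I*pi/5)|^2]
  = (1/5)[(81) + (1) + (1) + (1) + (1)] = 85/5 = 17.
(Exp terms are combined using exp(i*s)*conj(exp(i*t)) = exp(i*(s-t)), and sums of them are collapsed using the identity that for every m > 1 the m distinct m-th roots of unity sum to 0, e.g. 1 + exp(2*I*pi/3) + exp(-2*I*pi/3) = 0.)
A character is irreducible iff <chi, chi> = 1, so this representation is reducible.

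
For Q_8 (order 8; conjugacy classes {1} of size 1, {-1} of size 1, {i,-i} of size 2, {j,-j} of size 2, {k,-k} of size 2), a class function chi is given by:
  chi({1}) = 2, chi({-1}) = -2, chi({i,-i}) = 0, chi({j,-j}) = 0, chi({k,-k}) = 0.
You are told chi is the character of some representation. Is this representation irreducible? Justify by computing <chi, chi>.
Irreducible: <chi, chi> = 1.

Explanation: <chi, chi> = (1/|G|) sum_C |C| * |chi(C)|^2 = (1/8)[1*|2|^2 + 1*|-2|^2 + 2*|0|^2 + 2*|0|^2 + 2*|0|^2]
  = (1/8)[(4) + (4) + (0) + (0) + (0)] = 8/8 = 1.
A character is irreducible iff <chi, chi> = 1, so this representation is irreducible.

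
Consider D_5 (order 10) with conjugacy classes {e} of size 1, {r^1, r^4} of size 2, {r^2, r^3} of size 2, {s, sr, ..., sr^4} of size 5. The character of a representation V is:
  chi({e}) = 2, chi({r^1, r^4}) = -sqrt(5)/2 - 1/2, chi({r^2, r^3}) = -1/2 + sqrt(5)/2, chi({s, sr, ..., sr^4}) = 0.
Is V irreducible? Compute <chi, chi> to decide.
Irreducible: <chi, chi> = 1.

Why: <chi, chi> = (1/|G|) sum_C |C| * |chi(C)|^2 = (1/10)[1*|2|^2 + 2*|-sqrt(5)/2 - 1/2|^2 + 2*|-1/2 + sqrt(5)/2|^2 + 5*|0|^2]
  = (1/10)[(4) + (sqrt(5) + 3) + (3 - sqrt(5)) + (0)] = 10/10 = 1.
A character is irreducible iff <chi, chi> = 1, so this representation is irreducible.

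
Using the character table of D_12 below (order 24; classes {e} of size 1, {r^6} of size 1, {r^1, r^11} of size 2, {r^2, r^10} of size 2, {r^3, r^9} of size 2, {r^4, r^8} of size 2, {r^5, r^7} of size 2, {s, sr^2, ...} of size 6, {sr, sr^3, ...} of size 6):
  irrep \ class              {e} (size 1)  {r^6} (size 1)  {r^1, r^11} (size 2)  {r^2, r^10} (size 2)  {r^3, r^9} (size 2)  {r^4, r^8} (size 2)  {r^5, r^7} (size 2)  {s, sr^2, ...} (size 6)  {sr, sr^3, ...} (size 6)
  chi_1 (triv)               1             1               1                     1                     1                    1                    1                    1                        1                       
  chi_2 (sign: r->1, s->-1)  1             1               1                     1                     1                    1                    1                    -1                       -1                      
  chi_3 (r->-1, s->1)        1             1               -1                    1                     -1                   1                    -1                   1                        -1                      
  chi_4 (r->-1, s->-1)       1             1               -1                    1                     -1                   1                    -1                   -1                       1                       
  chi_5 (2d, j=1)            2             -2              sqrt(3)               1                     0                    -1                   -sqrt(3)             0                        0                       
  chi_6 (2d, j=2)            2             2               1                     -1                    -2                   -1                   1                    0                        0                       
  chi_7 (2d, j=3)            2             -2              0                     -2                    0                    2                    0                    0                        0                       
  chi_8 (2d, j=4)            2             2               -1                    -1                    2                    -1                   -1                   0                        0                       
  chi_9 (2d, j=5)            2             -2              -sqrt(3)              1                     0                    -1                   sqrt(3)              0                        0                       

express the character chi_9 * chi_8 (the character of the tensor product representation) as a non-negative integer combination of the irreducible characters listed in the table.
chi_9 tensor chi_8 = chi_5 + chi_7 (all other irreducibles have multiplicity 0).

Working: The character of a tensor product is the pointwise product (chi_9 * chi_8)(C) = chi_9(C) * chi_8(C):
  {e}: (2)*(2), {r^6}: (-2)*(2), {r^1, r^11}: (-sqrt(3))*(-1), {r^2, r^10}: (1)*(-1), {r^3, r^9}: (0)*(2), {r^4, r^8}: (-1)*(-1), {r^5, r^7}: (sqrt(3))*(-1), {s, sr^2, ...}: (0)*(0), {sr, sr^3, ...}: (0)*(0)
so (chi_9 * chi_8) takes values
  {e} -> 4, {r^6} -> -4, {r^1, r^11} -> sqrt(3), {r^2, r^10} -> -1, {r^3, r^9} -> 0, {r^4, r^8} -> 1, {r^5, r^7} -> -sqrt(3), {s, sr^2, ...} -> 0, {sr, sr^3, ...} -> 0.
Now take the inner product of this character with each irreducible chi from the table, <chi_9*chi_8, chi> = (1/24) sum_C |C| (chi_9*chi_8)(C) conj(chi(C)):
  <chi_9*chi_8, chi_1> = (1/24)[1*(4)*conj(1) + 1*(-4)*conj(1) + 2*(sqrt(3))*conj(1) + 2*(-1)*conj(1) + 2*(0)*conj(1) + 2*(1)*conj(1) + 2*(-sqrt(3))*conj(1) + 6*(0)*conj(1) + 6*(0)*conj(1)]
      = (1/24)[(4) + (-4) + (2*sqrt(3)) + (-2) + (0) + (2) + (-2*sqrt(3)) + (0) + (0)] = 0/24 = 0
  <chi_9*chi_8, chi_2> = (1/24)[1*(4)*conj(1) + 1*(-4)*conj(1) + 2*(sqrt(3))*conj(1) + 2*(-1)*conj(1) + 2*(0)*conj(1) + 2*(1)*conj(1) + 2*(-sqrt(3))*conj(1) + 6*(0)*conj(-1) + 6*(0)*conj(-1)]
      = (1/24)[(4) + (-4) + (2*sqrt(3)) + (-2) + (0) + (2) + (-2*sqrt(3)) + (0) + (0)] = 0/24 = 0
  <chi_9*chi_8, chi_3> = (1/24)[1*(4)*conj(1) + 1*(-4)*conj(1) + 2*(sqrt(3))*conj(-1) + 2*(-1)*conj(1) + 2*(0)*conj(-1) + 2*(1)*conj(1) + 2*(-sqrt(3))*conj(-1) + 6*(0)*conj(1) + 6*(0)*conj(-1)]
      = (1/24)[(4) + (-4) + (-2*sqrt(3)) + (-2) + (0) + (2) + (2*sqrt(3)) + (0) + (0)] = 0/24 = 0
  <chi_9*chi_8, chi_4> = (1/24)[1*(4)*conj(1) + 1*(-4)*conj(1) + 2*(sqrt(3))*conj(-1) + 2*(-1)*conj(1) + 2*(0)*conj(-1) + 2*(1)*conj(1) + 2*(-sqrt(3))*conj(-1) + 6*(0)*conj(-1) + 6*(0)*conj(1)]
      = (1/24)[(4) + (-4) + (-2*sqrt(3)) + (-2) + (0) + (2) + (2*sqrt(3)) + (0) + (0)] = 0/24 = 0
  <chi_9*chi_8, chi_5> = (1/24)[1*(4)*conj(2) + 1*(-4)*conj(-2) + 2*(sqrt(3))*conj(sqrt(3)) + 2*(-1)*conj(1) + 2*(0)*conj(0) + 2*(1)*conj(-1) + 2*(-sqrt(3))*conj(-sqrt(3)) + 6*(0)*conj(0) + 6*(0)*conj(0)]
      = (1/24)[(8) + (8) + (6) + (-2) + (0) + (-2) + (6) + (0) + (0)] = 24/24 = 1
  <chi_9*chi_8, chi_6> = (1/24)[1*(4)*conj(2) + 1*(-4)*conj(2) + 2*(sqrt(3))*conj(1) + 2*(-1)*conj(-1) + 2*(0)*conj(-2) + 2*(1)*conj(-1) + 2*(-sqrt(3))*conj(1) + 6*(0)*conj(0) + 6*(0)*conj(0)]
      = (1/24)[(8) + (-8) + (2*sqrt(3)) + (2) + (0) + (-2) + (-2*sqrt(3)) + (0) + (0)] = 0/24 = 0
  <chi_9*chi_8, chi_7> = (1/24)[1*(4)*conj(2) + 1*(-4)*conj(-2) + 2*(sqrt(3))*conj(0) + 2*(-1)*conj(-2) + 2*(0)*conj(0) + 2*(1)*conj(2) + 2*(-sqrt(3))*conj(0) + 6*(0)*conj(0) + 6*(0)*conj(0)]
      = (1/24)[(8) + (8) + (0) + (4) + (0) + (4) + (0) + (0) + (0)] = 24/24 = 1
  <chi_9*chi_8, chi_8> = (1/24)[1*(4)*conj(2) + 1*(-4)*conj(2) + 2*(sqrt(3))*conj(-1) + 2*(-1)*conj(-1) + 2*(0)*conj(2) + 2*(1)*conj(-1) + 2*(-sqrt(3))*conj(-1) + 6*(0)*conj(0) + 6*(0)*conj(0)]
      = (1/24)[(8) + (-8) + (-2*sqrt(3)) + (2) + (0) + (-2) + (2*sqrt(3)) + (0) + (0)] = 0/24 = 0
  <chi_9*chi_8, chi_9> = (1/24)[1*(4)*conj(2) + 1*(-4)*conj(-2) + 2*(sqrt(3))*conj(-sqrt(3)) + 2*(-1)*conj(1) + 2*(0)*conj(0) + 2*(1)*conj(-1) + 2*(-sqrt(3))*conj(sqrt(3)) + 6*(0)*conj(0) + 6*(0)*conj(0)]
      = (1/24)[(8) + (8) + (-6) + (-2) + (0) + (-2) + (-6) + (0) + (0)] = 0/24 = 0
Hence the multiplicities are chi_5: 1, chi_7: 1. Dimension check: dim(chi_9)*dim(chi_8) = 2*2 = 4 and sum (mult * dim) = 1*2 + 1*2 = 4.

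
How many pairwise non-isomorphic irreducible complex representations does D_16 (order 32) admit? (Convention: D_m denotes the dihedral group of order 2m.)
11

Working: The number of irreducible complex representations of a finite group equals its number of conjugacy classes. D_16 has 11 conjugacy classes (n/2 + 3 for n even), so D_16 (order 32) has exactly 11 irreducible complex representations.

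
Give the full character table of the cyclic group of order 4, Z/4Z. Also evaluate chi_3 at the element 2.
Character table of Z/4Z (irreps indexed chi_0,...,chi_3 with chi_k(m) = zeta_4^(k*m), zeta_4 = exp(2*pi*i/4)):
  irrep \ class  {0} (size 1)  {1} (size 1)  {2} (size 1)  {3} (size 1)
  chi_0          1             1             1             1           
  chi_1          1             I             -1            -I          
  chi_2          1             -1            1             -1          
  chi_3          1             -I            -1            I           

Spot check: chi_3(2) = zeta_4^(3*2) = zeta_4^6 = -1.

Explanation: Z/4Z is abelian, so all 4 irreducible complex representations are 1-dimensional. They are given by chi_k(m) = zeta_4^(k*m) for k = 0,...,3. Row orthogonality: sum_m chi_k(m) conj(chi_l(m)) = 4 * [k = l].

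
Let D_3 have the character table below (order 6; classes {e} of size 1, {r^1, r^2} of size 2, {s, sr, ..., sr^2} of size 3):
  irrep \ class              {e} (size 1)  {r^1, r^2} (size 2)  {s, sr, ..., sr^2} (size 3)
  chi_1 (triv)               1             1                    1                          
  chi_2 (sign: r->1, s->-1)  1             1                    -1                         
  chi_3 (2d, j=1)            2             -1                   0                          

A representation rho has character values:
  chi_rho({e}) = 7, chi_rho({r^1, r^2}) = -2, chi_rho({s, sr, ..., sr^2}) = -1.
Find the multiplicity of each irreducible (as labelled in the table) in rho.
Multiplicities: chi_1: 0, chi_2: 1, chi_3: 3.

Justification: Use <chi_rho, chi> = (1/|G|) sum_C |C| * chi_rho(C) * conj(chi(C)) with |G| = 6 for each irreducible chi in the table:
  <chi_rho, chi_1> = (1/6)[1*(7)*conj(1) + 2*(-2)*conj(1) + 3*(-1)*conj(1)]
      = (1/6)[(7) + (-4) + (-3)] = 0/6 = 0
  <chi_rho, chi_2> = (1/6)[1*(7)*conj(1) + 2*(-2)*conj(1) + 3*(-1)*conj(-1)]
      = (1/6)[(7) + (-4) + (3)] = 6/6 = 1
  <chi_rho, chi_3> = (1/6)[1*(7)*conj(2) + 2*(-2)*conj(-1) + 3*(-1)*conj(0)]
      = (1/6)[(14) + (4) + (0)] = 18/6 = 3
Dimension check: dim(rho) = sum (mult * dim) = 0*1 + 1*1 + 3*2 = 7 = chi_rho(e) = 7.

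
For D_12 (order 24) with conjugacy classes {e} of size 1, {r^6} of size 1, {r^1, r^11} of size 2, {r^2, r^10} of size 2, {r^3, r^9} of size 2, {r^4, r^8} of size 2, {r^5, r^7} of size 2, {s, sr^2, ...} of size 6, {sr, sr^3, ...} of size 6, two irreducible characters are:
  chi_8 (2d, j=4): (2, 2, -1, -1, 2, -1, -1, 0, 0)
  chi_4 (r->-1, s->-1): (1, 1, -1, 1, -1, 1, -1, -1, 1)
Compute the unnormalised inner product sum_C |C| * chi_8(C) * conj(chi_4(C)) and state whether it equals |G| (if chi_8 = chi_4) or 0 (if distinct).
Sum = 0; so <chi_8, chi_4> = 0 (distinct irreducibles are orthogonal).

Solution. Compute term by term over conjugacy classes (|C| * chi_8(C) * conj(chi_4(C))):
  1*(2)*conj(1) + 1*(2)*conj(1) + 2*(-1)*conj(-1) + 2*(-1)*conj(1) + 2*(2)*conj(-1) + 2*(-1)*conj(1) + 2*(-1)*conj(-1) + 6*(0)*conj(-1) + 6*(0)*conj(1)
  = (2) + (2) + (2) + (-2) + (-4) + (-2) + (2) + (0) + (0)
  = 0.
Dividing by |G| = 24 gives 0/24 = 0, matching the row-orthogonality relation <chi_8, chi_4> = [chi_8 = chi_4].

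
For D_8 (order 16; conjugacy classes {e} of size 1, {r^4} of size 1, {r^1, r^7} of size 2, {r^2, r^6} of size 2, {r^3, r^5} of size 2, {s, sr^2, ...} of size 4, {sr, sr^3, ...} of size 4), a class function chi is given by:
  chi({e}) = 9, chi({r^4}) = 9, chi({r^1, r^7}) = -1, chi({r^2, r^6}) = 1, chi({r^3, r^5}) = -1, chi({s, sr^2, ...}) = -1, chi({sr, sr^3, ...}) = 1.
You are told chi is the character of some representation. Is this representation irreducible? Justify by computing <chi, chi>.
Not irreducible (reducible): <chi, chi> = 11 > 1.

<chi, chi> = (1/|G|) sum_C |C| * |chi(C)|^2 = (1/16)[1*|9|^2 + 1*|9|^2 + 2*|-1|^2 + 2*|1|^2 + 2*|-1|^2 + 4*|-1|^2 + 4*|1|^2]
  = (1/16)[(81) + (81) + (2) + (2) + (2) + (4) + (4)] = 176/16 = 11.
A character is irreducible iff <chi, chi> = 1, so this representation is reducible.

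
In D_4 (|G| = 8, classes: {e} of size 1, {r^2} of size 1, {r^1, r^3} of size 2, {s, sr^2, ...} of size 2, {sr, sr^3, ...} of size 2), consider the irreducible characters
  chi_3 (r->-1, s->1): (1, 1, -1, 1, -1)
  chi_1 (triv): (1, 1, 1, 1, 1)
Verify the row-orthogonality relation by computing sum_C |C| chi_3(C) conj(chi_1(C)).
Sum = 0; so <chi_3, chi_1> = 0 (distinct irreducibles are orthogonal).

Derivation: Compute term by term over conjugacy classes (|C| * chi_3(C) * conj(chi_1(C))):
  1*(1)*conj(1) + 1*(1)*conj(1) + 2*(-1)*conj(1) + 2*(1)*conj(1) + 2*(-1)*conj(1)
  = (1) + (1) + (-2) + (2) + (-2)
  = 0.
Dividing by |G| = 8 gives 0/8 = 0, matching the row-orthogonality relation <chi_3, chi_1> = [chi_3 = chi_1].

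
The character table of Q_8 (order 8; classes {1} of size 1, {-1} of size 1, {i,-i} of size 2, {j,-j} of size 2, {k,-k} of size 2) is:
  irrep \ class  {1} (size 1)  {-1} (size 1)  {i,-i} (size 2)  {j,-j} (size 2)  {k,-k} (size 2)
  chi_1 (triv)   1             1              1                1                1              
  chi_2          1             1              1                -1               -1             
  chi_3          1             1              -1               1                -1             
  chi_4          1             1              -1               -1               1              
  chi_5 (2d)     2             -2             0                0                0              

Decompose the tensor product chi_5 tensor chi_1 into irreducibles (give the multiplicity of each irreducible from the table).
chi_5 tensor chi_1 = chi_5 (all other irreducibles have multiplicity 0).

Derivation: The character of a tensor product is the pointwise product (chi_5 * chi_1)(C) = chi_5(C) * chi_1(C):
  {1}: (2)*(1), {-1}: (-2)*(1), {i,-i}: (0)*(1), {j,-j}: (0)*(1), {k,-k}: (0)*(1)
so (chi_5 * chi_1) takes values
  {1} -> 2, {-1} -> -2, {i,-i} -> 0, {j,-j} -> 0, {k,-k} -> 0.
Now take the inner product of this character with each irreducible chi from the table, <chi_5*chi_1, chi> = (1/8) sum_C |C| (chi_5*chi_1)(C) conj(chi(C)):
  <chi_5*chi_1, chi_1> = (1/8)[1*(2)*conj(1) + 1*(-2)*conj(1) + 2*(0)*conj(1) + 2*(0)*conj(1) + 2*(0)*conj(1)]
      = (1/8)[(2) + (-2) + (0) + (0) + (0)] = 0/8 = 0
  <chi_5*chi_1, chi_2> = (1/8)[1*(2)*conj(1) + 1*(-2)*conj(1) + 2*(0)*conj(1) + 2*(0)*conj(-1) + 2*(0)*conj(-1)]
      = (1/8)[(2) + (-2) + (0) + (0) + (0)] = 0/8 = 0
  <chi_5*chi_1, chi_3> = (1/8)[1*(2)*conj(1) + 1*(-2)*conj(1) + 2*(0)*conj(-1) + 2*(0)*conj(1) + 2*(0)*conj(-1)]
      = (1/8)[(2) + (-2) + (0) + (0) + (0)] = 0/8 = 0
  <chi_5*chi_1, chi_4> = (1/8)[1*(2)*conj(1) + 1*(-2)*conj(1) + 2*(0)*conj(-1) + 2*(0)*conj(-1) + 2*(0)*conj(1)]
      = (1/8)[(2) + (-2) + (0) + (0) + (0)] = 0/8 = 0
  <chi_5*chi_1, chi_5> = (1/8)[1*(2)*conj(2) + 1*(-2)*conj(-2) + 2*(0)*conj(0) + 2*(0)*conj(0) + 2*(0)*conj(0)]
      = (1/8)[(4) + (4) + (0) + (0) + (0)] = 8/8 = 1
Hence the multiplicities are chi_5: 1. Dimension check: dim(chi_5)*dim(chi_1) = 2*1 = 2 and sum (mult * dim) = 1*2 = 2.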